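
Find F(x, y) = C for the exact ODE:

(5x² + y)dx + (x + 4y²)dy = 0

Verify exactness: ∂M/∂y = ∂N/∂x ✓
Find F(x,y) such that ∂F/∂x = M, ∂F/∂y = N
Solution: 5x³/3 + xy + 4y³/3 = C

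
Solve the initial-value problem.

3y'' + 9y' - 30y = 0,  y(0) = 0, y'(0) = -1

General solution: y = C₁e^(2x) + C₂e^(-5x)
Applying ICs: C₁ = -1/7, C₂ = 1/7
Particular solution: y = -(1/7)e^(2x) + (1/7)e^(-5x)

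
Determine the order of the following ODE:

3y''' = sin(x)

The order is 3 (highest derivative is of order 3).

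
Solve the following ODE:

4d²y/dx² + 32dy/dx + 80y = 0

Characteristic equation: 4r² + 32r + 80 = 0
Divide by 4: r² + 8r + 20 = 0
Roots: r = -4 ± 2i (complex conjugates)
General solution: y = e^(-4x)(C₁cos(2x) + C₂sin(2x))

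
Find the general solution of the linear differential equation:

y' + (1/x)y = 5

Using integrating factor method:

General solution: y = (5/2)x + C/x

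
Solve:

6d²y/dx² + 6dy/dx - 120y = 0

Characteristic equation: 6r² + 6r - 120 = 0
Divide by 6: r² + r - 20 = 0
Roots: r = 4, -5 (distinct real)
General solution: y = C₁e^(4x) + C₂e^(-5x)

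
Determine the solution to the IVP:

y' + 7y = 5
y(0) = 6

General solution: y = 5/7 + Ce^(-7x)
Applying y(0) = 6: C = 6 - 5/7 = 37/7
Particular solution: y = 5/7 + (37/7)e^(-7x)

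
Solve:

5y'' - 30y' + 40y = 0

Characteristic equation: 5r² - 30r + 40 = 0
Divide by 5: r² - 6r + 8 = 0
Roots: r = 4, 2 (distinct real)
General solution: y = C₁e^(4x) + C₂e^(2x)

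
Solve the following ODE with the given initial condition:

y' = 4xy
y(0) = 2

General solution: y = Ce^(2x²)
Applying IC y(0) = 2:
Particular solution: y = 2e^(2x²)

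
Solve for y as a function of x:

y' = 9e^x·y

Separating variables and integrating:
ln|y| = 9e^x + C

General solution: y = Ce^(9e^x)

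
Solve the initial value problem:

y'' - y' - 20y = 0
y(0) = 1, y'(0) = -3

General solution: y = C₁e^(5x) + C₂e^(-4x)
Applying ICs: C₁ = 1/9, C₂ = 8/9
Particular solution: y = (1/9)e^(5x) + (8/9)e^(-4x)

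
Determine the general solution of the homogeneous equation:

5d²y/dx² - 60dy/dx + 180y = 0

Characteristic equation: 5r² - 60r + 180 = 0
Divide by 5: r² - 12r + 36 = 0
Factored: (r - 6)² = 0
Repeated root: r = 6
General solution: y = (C₁ + C₂x)e^(6x)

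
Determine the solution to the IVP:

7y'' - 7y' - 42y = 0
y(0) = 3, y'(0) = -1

General solution: y = C₁e^(3x) + C₂e^(-2x)
Applying ICs: C₁ = 1, C₂ = 2
Particular solution: y = e^(3x) + 2e^(-2x)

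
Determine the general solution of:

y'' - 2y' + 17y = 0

Characteristic equation: r² - 2r + 17 = 0
Roots: r = 1 ± 4i (complex conjugates)
General solution: y = e^x(C₁cos(4x) + C₂sin(4x))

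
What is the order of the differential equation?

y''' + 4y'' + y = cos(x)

The order is 3 (highest derivative is of order 3).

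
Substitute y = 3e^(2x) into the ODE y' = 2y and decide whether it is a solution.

Verification:
y = 3e^(2x)
y' = 6e^(2x)
2y = 6e^(2x)
y' = 2y ✓

Yes, it is a solution.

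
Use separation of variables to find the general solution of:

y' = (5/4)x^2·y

Separating variables and integrating:
ln|y| = 5x^3/12 + C

General solution: y = Ce^(5x^3/12)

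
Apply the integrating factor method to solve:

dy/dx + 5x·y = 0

Using integrating factor method:

General solution: y = Ce^(-5x^2/2)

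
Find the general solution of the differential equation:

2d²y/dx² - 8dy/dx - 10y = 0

Characteristic equation: 2r² - 8r - 10 = 0
Divide by 2: r² - 4r - 5 = 0
Roots: r = 5, -1 (distinct real)
General solution: y = C₁e^(5x) + C₂e^(-x)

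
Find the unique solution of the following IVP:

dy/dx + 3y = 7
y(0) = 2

General solution: y = 7/3 + Ce^(-3x)
Applying y(0) = 2: C = 2 - 7/3 = -1/3
Particular solution: y = 7/3 - (1/3)e^(-3x)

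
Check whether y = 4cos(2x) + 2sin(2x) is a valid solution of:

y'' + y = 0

Verification:
y'' = -16cos(2x) - 8sin(2x)
y'' + y ≠ 0 (frequency mismatch: got 4 instead of 1)

No, it is not a solution.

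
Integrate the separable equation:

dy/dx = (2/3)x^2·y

Separating variables and integrating:
ln|y| = 2x^3/9 + C

General solution: y = Ce^(2x^3/9)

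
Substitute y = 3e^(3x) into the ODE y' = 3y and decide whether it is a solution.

Verification:
y = 3e^(3x)
y' = 9e^(3x)
3y = 9e^(3x)
y' = 3y ✓

Yes, it is a solution.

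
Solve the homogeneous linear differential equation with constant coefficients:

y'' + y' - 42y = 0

Characteristic equation: r² + r - 42 = 0
Roots: r = 6, -7 (distinct real)
General solution: y = C₁e^(6x) + C₂e^(-7x)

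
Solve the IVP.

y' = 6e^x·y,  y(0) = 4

General solution: y = Ce^(6e^x)
Applying IC y(0) = 4:
Particular solution: y = 4e^(6(e^x - 1))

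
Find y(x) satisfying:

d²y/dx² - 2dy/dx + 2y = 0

Characteristic equation: r² - 2r + 2 = 0
Roots: r = 1 ± i (complex conjugates)
General solution: y = e^x(C₁cos(x) + C₂sin(x))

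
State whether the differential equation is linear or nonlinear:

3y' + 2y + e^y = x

Nonlinear (e^y is nonlinear in y)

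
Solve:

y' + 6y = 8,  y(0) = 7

General solution: y = 4/3 + Ce^(-6x)
Applying y(0) = 7: C = 7 - 4/3 = 17/3
Particular solution: y = 4/3 + (17/3)e^(-6x)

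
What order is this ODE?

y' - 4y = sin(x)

The order is 1 (highest derivative is of order 1).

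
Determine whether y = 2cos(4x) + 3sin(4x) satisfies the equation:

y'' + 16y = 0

Verification:
y'' = -32cos(4x) - 48sin(4x)
y'' + 16y = 0 ✓

Yes, it is a solution.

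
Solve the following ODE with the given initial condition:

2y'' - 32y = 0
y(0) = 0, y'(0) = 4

General solution: y = C₁e^(4x) + C₂e^(-4x)
Applying ICs: C₁ = 1/2, C₂ = -1/2
Particular solution: y = (1/2)e^(4x) - (1/2)e^(-4x)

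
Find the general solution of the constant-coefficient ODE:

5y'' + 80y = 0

Characteristic equation: 5r² + 80 = 0
Divide by 5: r² + 16 = 0
Roots: r = ±4i (complex conjugates)
General solution: y = C₁cos(4x) + C₂sin(4x)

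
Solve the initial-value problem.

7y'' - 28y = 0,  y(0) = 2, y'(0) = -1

General solution: y = C₁e^(2x) + C₂e^(-2x)
Applying ICs: C₁ = 3/4, C₂ = 5/4
Particular solution: y = (3/4)e^(2x) + (5/4)e^(-2x)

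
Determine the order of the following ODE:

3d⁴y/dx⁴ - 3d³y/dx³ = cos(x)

The order is 4 (highest derivative is of order 4).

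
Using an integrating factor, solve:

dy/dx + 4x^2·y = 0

Using integrating factor method:

General solution: y = Ce^(-4x^3/3)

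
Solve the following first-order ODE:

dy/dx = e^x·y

Separating variables and integrating:
ln|y| = e^x + C

General solution: y = Ce^(e^x)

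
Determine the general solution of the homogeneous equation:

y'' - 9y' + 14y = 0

Characteristic equation: r² - 9r + 14 = 0
Roots: r = 7, 2 (distinct real)
General solution: y = C₁e^(7x) + C₂e^(2x)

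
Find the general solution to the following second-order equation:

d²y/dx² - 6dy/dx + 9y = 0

Characteristic equation: r² - 6r + 9 = 0
Factored: (r - 3)² = 0
Repeated root: r = 3
General solution: y = (C₁ + C₂x)e^(3x)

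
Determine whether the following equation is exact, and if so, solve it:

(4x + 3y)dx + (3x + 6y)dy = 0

Verify exactness: ∂M/∂y = ∂N/∂x ✓
Find F(x,y) such that ∂F/∂x = M, ∂F/∂y = N
Solution: 2x² + 3xy + 3y² = C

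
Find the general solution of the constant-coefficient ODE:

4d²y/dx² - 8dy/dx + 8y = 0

Characteristic equation: 4r² - 8r + 8 = 0
Divide by 4: r² - 2r + 2 = 0
Roots: r = 1 ± i (complex conjugates)
General solution: y = e^x(C₁cos(x) + C₂sin(x))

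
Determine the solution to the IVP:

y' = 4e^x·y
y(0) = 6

General solution: y = Ce^(4e^x)
Applying IC y(0) = 6:
Particular solution: y = 6e^(4(e^x - 1))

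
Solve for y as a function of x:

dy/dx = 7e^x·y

Separating variables and integrating:
ln|y| = 7e^x + C

General solution: y = Ce^(7e^x)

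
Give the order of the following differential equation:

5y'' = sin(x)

The order is 2 (highest derivative is of order 2).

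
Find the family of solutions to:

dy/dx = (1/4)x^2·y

Separating variables and integrating:
ln|y| = x^3/12 + C

General solution: y = Ce^(x^3/12)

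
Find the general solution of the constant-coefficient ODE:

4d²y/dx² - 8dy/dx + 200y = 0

Characteristic equation: 4r² - 8r + 200 = 0
Divide by 4: r² - 2r + 50 = 0
Roots: r = 1 ± 7i (complex conjugates)
General solution: y = e^x(C₁cos(7x) + C₂sin(7x))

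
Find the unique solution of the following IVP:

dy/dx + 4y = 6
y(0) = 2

General solution: y = 3/2 + Ce^(-4x)
Applying y(0) = 2: C = 2 - 3/2 = 1/2
Particular solution: y = 3/2 + (1/2)e^(-4x)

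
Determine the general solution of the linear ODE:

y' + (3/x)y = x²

Using integrating factor method:

General solution: y = (1/6)x^3 + Cx^(-3)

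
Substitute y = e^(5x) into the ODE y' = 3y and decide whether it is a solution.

Verification:
y = e^(5x)
y' = 5e^(5x)
But 3y = 3e^(5x)
y' ≠ 3y — the derivative does not match

No, it is not a solution.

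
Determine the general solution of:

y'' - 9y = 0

Characteristic equation: r² - 9 = 0
Roots: r = 3, -3 (distinct real)
General solution: y = C₁e^(3x) + C₂e^(-3x)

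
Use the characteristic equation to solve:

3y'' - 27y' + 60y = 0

Characteristic equation: 3r² - 27r + 60 = 0
Divide by 3: r² - 9r + 20 = 0
Roots: r = 4, 5 (distinct real)
General solution: y = C₁e^(4x) + C₂e^(5x)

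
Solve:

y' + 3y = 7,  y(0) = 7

General solution: y = 7/3 + Ce^(-3x)
Applying y(0) = 7: C = 7 - 7/3 = 14/3
Particular solution: y = 7/3 + (14/3)e^(-3x)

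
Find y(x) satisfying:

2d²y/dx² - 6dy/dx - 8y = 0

Characteristic equation: 2r² - 6r - 8 = 0
Divide by 2: r² - 3r - 4 = 0
Roots: r = 4, -1 (distinct real)
General solution: y = C₁e^(4x) + C₂e^(-x)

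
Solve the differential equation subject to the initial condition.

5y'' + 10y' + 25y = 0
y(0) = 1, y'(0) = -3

General solution: y = e^(-x)(C₁cos(2x) + C₂sin(2x))
Complex roots r = -1 ± 2i
Applying ICs: C₁ = 1, C₂ = -1
Particular solution: y = e^(-x)(cos(2x) - sin(2x))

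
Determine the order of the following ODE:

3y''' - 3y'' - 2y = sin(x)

The order is 3 (highest derivative is of order 3).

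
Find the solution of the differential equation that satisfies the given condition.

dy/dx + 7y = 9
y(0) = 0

General solution: y = 9/7 + Ce^(-7x)
Applying y(0) = 0: C = 0 - 9/7 = -9/7
Particular solution: y = 9/7 - (9/7)e^(-7x)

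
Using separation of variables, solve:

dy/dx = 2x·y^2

Separating variables and integrating:
-1/y = x^2 + C

General solution: y^-1 = -x^2 + C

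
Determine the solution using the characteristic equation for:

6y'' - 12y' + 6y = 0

Characteristic equation: 6r² - 12r + 6 = 0
Divide by 6: r² - 2r + 1 = 0
Factored: (r - 1)² = 0
Repeated root: r = 1
General solution: y = (C₁ + C₂x)e^x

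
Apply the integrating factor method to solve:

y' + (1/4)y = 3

Using integrating factor method:

General solution: y = 12 + Ce^(-x/4)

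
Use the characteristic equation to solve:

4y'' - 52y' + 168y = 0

Characteristic equation: 4r² - 52r + 168 = 0
Divide by 4: r² - 13r + 42 = 0
Roots: r = 7, 6 (distinct real)
General solution: y = C₁e^(7x) + C₂e^(6x)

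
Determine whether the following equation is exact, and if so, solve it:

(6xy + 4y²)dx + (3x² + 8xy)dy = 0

Verify exactness: ∂M/∂y = ∂N/∂x ✓
Find F(x,y) such that ∂F/∂x = M, ∂F/∂y = N
Solution: 3x²y + 4xy² = C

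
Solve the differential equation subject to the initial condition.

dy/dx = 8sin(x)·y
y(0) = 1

General solution: y = Ce^(-8cos(x))
Applying IC y(0) = 1:
Particular solution: y = e^(8(1-cos(x)))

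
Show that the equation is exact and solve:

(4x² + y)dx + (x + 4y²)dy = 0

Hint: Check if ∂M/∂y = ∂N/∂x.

Verify exactness: ∂M/∂y = ∂N/∂x ✓
Find F(x,y) such that ∂F/∂x = M, ∂F/∂y = N
Solution: 4x³/3 + xy + 4y³/3 = C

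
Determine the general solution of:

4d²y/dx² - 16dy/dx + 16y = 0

Characteristic equation: 4r² - 16r + 16 = 0
Divide by 4: r² - 4r + 4 = 0
Factored: (r - 2)² = 0
Repeated root: r = 2
General solution: y = (C₁ + C₂x)e^(2x)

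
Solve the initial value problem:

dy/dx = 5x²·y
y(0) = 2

General solution: y = Ce^(5x³/3)
Applying IC y(0) = 2:
Particular solution: y = 2e^(5x³/3)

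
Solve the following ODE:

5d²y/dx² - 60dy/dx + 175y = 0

Characteristic equation: 5r² - 60r + 175 = 0
Divide by 5: r² - 12r + 35 = 0
Roots: r = 5, 7 (distinct real)
General solution: y = C₁e^(5x) + C₂e^(7x)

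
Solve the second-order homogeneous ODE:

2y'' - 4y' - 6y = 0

Characteristic equation: 2r² - 4r - 6 = 0
Divide by 2: r² - 2r - 3 = 0
Roots: r = 3, -1 (distinct real)
General solution: y = C₁e^(3x) + C₂e^(-x)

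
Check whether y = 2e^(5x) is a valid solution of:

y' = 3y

Verification:
y = 2e^(5x)
y' = 10e^(5x)
But 3y = 6e^(5x)
y' ≠ 3y — the derivative does not match

No, it is not a solution.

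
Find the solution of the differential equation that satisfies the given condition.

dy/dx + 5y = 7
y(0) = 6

General solution: y = 7/5 + Ce^(-5x)
Applying y(0) = 6: C = 6 - 7/5 = 23/5
Particular solution: y = 7/5 + (23/5)e^(-5x)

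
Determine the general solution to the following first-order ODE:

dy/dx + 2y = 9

Using integrating factor method:

General solution: y = 9/2 + Ce^(-2x)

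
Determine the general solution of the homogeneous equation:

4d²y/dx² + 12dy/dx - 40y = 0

Characteristic equation: 4r² + 12r - 40 = 0
Divide by 4: r² + 3r - 10 = 0
Roots: r = 2, -5 (distinct real)
General solution: y = C₁e^(2x) + C₂e^(-5x)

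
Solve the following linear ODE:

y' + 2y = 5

Using integrating factor method:

General solution: y = 5/2 + Ce^(-2x)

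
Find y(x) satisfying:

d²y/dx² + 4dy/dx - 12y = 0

Characteristic equation: r² + 4r - 12 = 0
Roots: r = 2, -6 (distinct real)
General solution: y = C₁e^(2x) + C₂e^(-6x)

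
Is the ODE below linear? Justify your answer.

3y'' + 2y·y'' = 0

No. Nonlinear (y·y'' term)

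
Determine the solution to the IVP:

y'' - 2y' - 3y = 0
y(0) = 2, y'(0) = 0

General solution: y = C₁e^(3x) + C₂e^(-x)
Applying ICs: C₁ = 1/2, C₂ = 3/2
Particular solution: y = (1/2)e^(3x) + (3/2)e^(-x)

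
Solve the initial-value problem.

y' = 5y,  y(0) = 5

General solution: y = Ce^(5x)
Applying IC y(0) = 5:
Particular solution: y = 5e^(5x)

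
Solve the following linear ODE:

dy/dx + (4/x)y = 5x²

Using integrating factor method:

General solution: y = (5/7)x^3 + Cx^(-4)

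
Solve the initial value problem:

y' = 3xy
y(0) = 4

General solution: y = Ce^(3x²/2)
Applying IC y(0) = 4:
Particular solution: y = 4e^(3x²/2)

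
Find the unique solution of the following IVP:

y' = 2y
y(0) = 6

General solution: y = Ce^(2x)
Applying IC y(0) = 6:
Particular solution: y = 6e^(2x)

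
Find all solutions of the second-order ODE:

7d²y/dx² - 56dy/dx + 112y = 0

Characteristic equation: 7r² - 56r + 112 = 0
Divide by 7: r² - 8r + 16 = 0
Factored: (r - 4)² = 0
Repeated root: r = 4
General solution: y = (C₁ + C₂x)e^(4x)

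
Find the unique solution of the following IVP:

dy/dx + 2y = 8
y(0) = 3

General solution: y = 4 + Ce^(-2x)
Applying y(0) = 3: C = 3 - 4 = -1
Particular solution: y = 4 - e^(-2x)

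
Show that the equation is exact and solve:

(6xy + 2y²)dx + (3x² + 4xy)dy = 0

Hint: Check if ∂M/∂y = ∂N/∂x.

Verify exactness: ∂M/∂y = ∂N/∂x ✓
Find F(x,y) such that ∂F/∂x = M, ∂F/∂y = N
Solution: 3x²y + 2xy² = C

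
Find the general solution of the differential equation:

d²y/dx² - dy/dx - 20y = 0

Characteristic equation: r² - r - 20 = 0
Roots: r = 5, -4 (distinct real)
General solution: y = C₁e^(5x) + C₂e^(-4x)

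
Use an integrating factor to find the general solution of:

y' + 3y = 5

Using integrating factor method:

General solution: y = 5/3 + Ce^(-3x)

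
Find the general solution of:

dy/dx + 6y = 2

Using integrating factor method:

General solution: y = 1/3 + Ce^(-6x)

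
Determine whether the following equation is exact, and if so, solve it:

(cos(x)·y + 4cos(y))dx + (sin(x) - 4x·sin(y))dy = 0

Verify exactness: ∂M/∂y = ∂N/∂x ✓
Find F(x,y) such that ∂F/∂x = M, ∂F/∂y = N
Solution: sin(x)·y + 4x·cos(y) = C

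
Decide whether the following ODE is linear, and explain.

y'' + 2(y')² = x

Nonlinear ((y')² term)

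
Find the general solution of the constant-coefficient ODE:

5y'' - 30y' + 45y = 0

Characteristic equation: 5r² - 30r + 45 = 0
Divide by 5: r² - 6r + 9 = 0
Factored: (r - 3)² = 0
Repeated root: r = 3
General solution: y = (C₁ + C₂x)e^(3x)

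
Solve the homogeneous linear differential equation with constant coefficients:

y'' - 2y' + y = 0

Characteristic equation: r² - 2r + 1 = 0
Factored: (r - 1)² = 0
Repeated root: r = 1
General solution: y = (C₁ + C₂x)e^x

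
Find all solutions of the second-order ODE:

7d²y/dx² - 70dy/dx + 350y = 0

Characteristic equation: 7r² - 70r + 350 = 0
Divide by 7: r² - 10r + 50 = 0
Roots: r = 5 ± 5i (complex conjugates)
General solution: y = e^(5x)(C₁cos(5x) + C₂sin(5x))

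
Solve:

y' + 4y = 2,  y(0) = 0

General solution: y = 1/2 + Ce^(-4x)
Applying y(0) = 0: C = 0 - 1/2 = -1/2
Particular solution: y = 1/2 - (1/2)e^(-4x)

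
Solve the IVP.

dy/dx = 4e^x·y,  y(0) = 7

General solution: y = Ce^(4e^x)
Applying IC y(0) = 7:
Particular solution: y = 7e^(4(e^x - 1))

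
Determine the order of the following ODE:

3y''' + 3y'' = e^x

The order is 3 (highest derivative is of order 3).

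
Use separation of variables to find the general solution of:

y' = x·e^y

Separating variables and integrating:
-e^(-y) = x²/2 + C

General solution: y = -ln(C - x²/2)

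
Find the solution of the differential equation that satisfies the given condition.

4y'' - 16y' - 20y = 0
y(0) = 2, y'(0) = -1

General solution: y = C₁e^(5x) + C₂e^(-x)
Applying ICs: C₁ = 1/6, C₂ = 11/6
Particular solution: y = (1/6)e^(5x) + (11/6)e^(-x)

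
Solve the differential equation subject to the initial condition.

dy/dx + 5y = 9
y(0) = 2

General solution: y = 9/5 + Ce^(-5x)
Applying y(0) = 2: C = 2 - 9/5 = 1/5
Particular solution: y = 9/5 + (1/5)e^(-5x)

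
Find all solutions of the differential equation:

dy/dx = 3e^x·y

Separating variables and integrating:
ln|y| = 3e^x + C

General solution: y = Ce^(3e^x)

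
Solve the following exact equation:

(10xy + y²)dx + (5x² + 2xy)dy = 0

Verify exactness: ∂M/∂y = ∂N/∂x ✓
Find F(x,y) such that ∂F/∂x = M, ∂F/∂y = N
Solution: 5x²y + xy² = C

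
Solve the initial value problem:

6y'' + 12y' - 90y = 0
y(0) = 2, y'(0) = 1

General solution: y = C₁e^(3x) + C₂e^(-5x)
Applying ICs: C₁ = 11/8, C₂ = 5/8
Particular solution: y = (11/8)e^(3x) + (5/8)e^(-5x)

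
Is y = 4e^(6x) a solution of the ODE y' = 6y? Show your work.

Verification:
y = 4e^(6x)
y' = 24e^(6x)
6y = 24e^(6x)
y' = 6y ✓

Yes, it is a solution.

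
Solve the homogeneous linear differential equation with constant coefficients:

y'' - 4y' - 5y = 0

Characteristic equation: r² - 4r - 5 = 0
Roots: r = 5, -1 (distinct real)
General solution: y = C₁e^(5x) + C₂e^(-x)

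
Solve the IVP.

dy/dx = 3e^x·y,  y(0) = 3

General solution: y = Ce^(3e^x)
Applying IC y(0) = 3:
Particular solution: y = 3e^(3(e^x - 1))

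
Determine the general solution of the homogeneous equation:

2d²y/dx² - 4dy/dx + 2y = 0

Characteristic equation: 2r² - 4r + 2 = 0
Divide by 2: r² - 2r + 1 = 0
Factored: (r - 1)² = 0
Repeated root: r = 1
General solution: y = (C₁ + C₂x)e^x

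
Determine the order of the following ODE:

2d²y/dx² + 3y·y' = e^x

The order is 2 (highest derivative is of order 2).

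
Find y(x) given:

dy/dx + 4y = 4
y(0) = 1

General solution: y = 1 + Ce^(-4x)
Applying y(0) = 1: C = 1 - 1 = 0
Particular solution: y = 1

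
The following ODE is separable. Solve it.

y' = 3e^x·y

Separating variables and integrating:
ln|y| = 3e^x + C

General solution: y = Ce^(3e^x)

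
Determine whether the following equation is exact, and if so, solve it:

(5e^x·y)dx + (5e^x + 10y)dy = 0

Verify exactness: ∂M/∂y = ∂N/∂x ✓
Find F(x,y) such that ∂F/∂x = M, ∂F/∂y = N
Solution: 5e^x·y + 5y² = C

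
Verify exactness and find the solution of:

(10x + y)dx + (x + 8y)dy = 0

Verify exactness: ∂M/∂y = ∂N/∂x ✓
Find F(x,y) such that ∂F/∂x = M, ∂F/∂y = N
Solution: 5x² + xy + 4y² = C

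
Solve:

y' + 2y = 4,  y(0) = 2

General solution: y = 2 + Ce^(-2x)
Applying y(0) = 2: C = 2 - 2 = 0
Particular solution: y = 2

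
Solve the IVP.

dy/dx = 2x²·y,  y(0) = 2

General solution: y = Ce^(2x³/3)
Applying IC y(0) = 2:
Particular solution: y = 2e^(2x³/3)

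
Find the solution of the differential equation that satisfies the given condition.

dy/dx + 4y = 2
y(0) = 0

General solution: y = 1/2 + Ce^(-4x)
Applying y(0) = 0: C = 0 - 1/2 = -1/2
Particular solution: y = 1/2 - (1/2)e^(-4x)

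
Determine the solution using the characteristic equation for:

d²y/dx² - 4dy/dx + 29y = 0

Characteristic equation: r² - 4r + 29 = 0
Roots: r = 2 ± 5i (complex conjugates)
General solution: y = e^(2x)(C₁cos(5x) + C₂sin(5x))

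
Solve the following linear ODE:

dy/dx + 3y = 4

Using integrating factor method:

General solution: y = 4/3 + Ce^(-3x)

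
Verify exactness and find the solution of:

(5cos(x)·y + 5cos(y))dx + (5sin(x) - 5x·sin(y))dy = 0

Verify exactness: ∂M/∂y = ∂N/∂x ✓
Find F(x,y) such that ∂F/∂x = M, ∂F/∂y = N
Solution: 5sin(x)·y + 5x·cos(y) = C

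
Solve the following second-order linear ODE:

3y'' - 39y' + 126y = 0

Characteristic equation: 3r² - 39r + 126 = 0
Divide by 3: r² - 13r + 42 = 0
Roots: r = 7, 6 (distinct real)
General solution: y = C₁e^(7x) + C₂e^(6x)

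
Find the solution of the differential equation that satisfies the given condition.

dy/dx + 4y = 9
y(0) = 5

General solution: y = 9/4 + Ce^(-4x)
Applying y(0) = 5: C = 5 - 9/4 = 11/4
Particular solution: y = 9/4 + (11/4)e^(-4x)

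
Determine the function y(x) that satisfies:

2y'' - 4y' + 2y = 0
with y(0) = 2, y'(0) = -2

General solution: y = (C₁ + C₂x)e^x
Repeated root r = 1
Applying ICs: C₁ = 2, C₂ = -4
Particular solution: y = (2 - 4x)e^x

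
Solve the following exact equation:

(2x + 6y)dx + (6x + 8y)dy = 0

Verify exactness: ∂M/∂y = ∂N/∂x ✓
Find F(x,y) such that ∂F/∂x = M, ∂F/∂y = N
Solution: x² + 6xy + 4y² = C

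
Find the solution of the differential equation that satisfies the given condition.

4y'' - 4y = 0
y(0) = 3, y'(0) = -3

General solution: y = C₁e^x + C₂e^(-x)
Applying ICs: C₁ = 0, C₂ = 3
Particular solution: y = 3e^(-x)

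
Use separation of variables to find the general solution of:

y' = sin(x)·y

Separating variables and integrating:
ln|y| = -cos(x) + C

General solution: y = Ce^(-cos(x))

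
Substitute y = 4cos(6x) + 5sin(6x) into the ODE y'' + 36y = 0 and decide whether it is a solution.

Verification:
y'' = -144cos(6x) - 180sin(6x)
y'' + 36y = 0 ✓

Yes, it is a solution.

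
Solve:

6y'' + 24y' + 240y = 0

Characteristic equation: 6r² + 24r + 240 = 0
Divide by 6: r² + 4r + 40 = 0
Roots: r = -2 ± 6i (complex conjugates)
General solution: y = e^(-2x)(C₁cos(6x) + C₂sin(6x))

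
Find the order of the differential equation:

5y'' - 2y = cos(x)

The order is 2 (highest derivative is of order 2).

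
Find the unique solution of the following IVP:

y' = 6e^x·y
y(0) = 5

General solution: y = Ce^(6e^x)
Applying IC y(0) = 5:
Particular solution: y = 5e^(6(e^x - 1))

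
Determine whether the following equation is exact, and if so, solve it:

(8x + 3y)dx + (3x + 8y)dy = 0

Verify exactness: ∂M/∂y = ∂N/∂x ✓
Find F(x,y) such that ∂F/∂x = M, ∂F/∂y = N
Solution: 4x² + 3xy + 4y² = C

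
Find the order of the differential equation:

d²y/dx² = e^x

The order is 2 (highest derivative is of order 2).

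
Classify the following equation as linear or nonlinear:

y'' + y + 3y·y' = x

Nonlinear (product y·y')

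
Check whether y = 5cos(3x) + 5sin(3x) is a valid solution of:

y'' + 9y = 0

Verification:
y'' = -45cos(3x) - 45sin(3x)
y'' + 9y = 0 ✓

Yes, it is a solution.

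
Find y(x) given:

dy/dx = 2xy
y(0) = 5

General solution: y = Ce^(x²)
Applying IC y(0) = 5:
Particular solution: y = 5e^(x²)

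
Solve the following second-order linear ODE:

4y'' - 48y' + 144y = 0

Characteristic equation: 4r² - 48r + 144 = 0
Divide by 4: r² - 12r + 36 = 0
Factored: (r - 6)² = 0
Repeated root: r = 6
General solution: y = (C₁ + C₂x)e^(6x)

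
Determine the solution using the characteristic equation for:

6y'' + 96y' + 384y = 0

Characteristic equation: 6r² + 96r + 384 = 0
Divide by 6: r² + 16r + 64 = 0
Factored: (r + 8)² = 0
Repeated root: r = -8
General solution: y = (C₁ + C₂x)e^(-8x)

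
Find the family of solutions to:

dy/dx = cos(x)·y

Separating variables and integrating:
ln|y| = sin(x) + C

General solution: y = Ce^(sin(x))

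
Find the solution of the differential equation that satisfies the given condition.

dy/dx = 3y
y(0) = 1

General solution: y = Ce^(3x)
Applying IC y(0) = 1:
Particular solution: y = e^(3x)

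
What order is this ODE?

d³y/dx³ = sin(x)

The order is 3 (highest derivative is of order 3).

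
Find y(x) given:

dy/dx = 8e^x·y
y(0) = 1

General solution: y = Ce^(8e^x)
Applying IC y(0) = 1:
Particular solution: y = e^(8(e^x - 1))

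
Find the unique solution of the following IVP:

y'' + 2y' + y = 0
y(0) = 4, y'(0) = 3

General solution: y = (C₁ + C₂x)e^(-x)
Repeated root r = -1
Applying ICs: C₁ = 4, C₂ = 7
Particular solution: y = (4 + 7x)e^(-x)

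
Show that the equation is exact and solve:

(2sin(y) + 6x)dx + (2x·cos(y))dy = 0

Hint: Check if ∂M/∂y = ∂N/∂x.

Verify exactness: ∂M/∂y = ∂N/∂x ✓
Find F(x,y) such that ∂F/∂x = M, ∂F/∂y = N
Solution: 2x·sin(y) + 3x² = C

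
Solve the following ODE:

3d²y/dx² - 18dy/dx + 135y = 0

Characteristic equation: 3r² - 18r + 135 = 0
Divide by 3: r² - 6r + 45 = 0
Roots: r = 3 ± 6i (complex conjugates)
General solution: y = e^(3x)(C₁cos(6x) + C₂sin(6x))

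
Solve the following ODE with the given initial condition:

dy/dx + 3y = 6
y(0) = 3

General solution: y = 2 + Ce^(-3x)
Applying y(0) = 3: C = 3 - 2 = 1
Particular solution: y = 2 + e^(-3x)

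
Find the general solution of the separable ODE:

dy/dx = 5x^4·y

Separating variables and integrating:
ln|y| = x^5 + C

General solution: y = Ce^(x^5)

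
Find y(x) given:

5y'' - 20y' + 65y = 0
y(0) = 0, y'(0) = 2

General solution: y = e^(2x)(C₁cos(3x) + C₂sin(3x))
Complex roots r = 2 ± 3i
Applying ICs: C₁ = 0, C₂ = 2/3
Particular solution: y = e^(2x)((2/3)sin(3x))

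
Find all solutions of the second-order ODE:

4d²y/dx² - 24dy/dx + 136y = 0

Characteristic equation: 4r² - 24r + 136 = 0
Divide by 4: r² - 6r + 34 = 0
Roots: r = 3 ± 5i (complex conjugates)
General solution: y = e^(3x)(C₁cos(5x) + C₂sin(5x))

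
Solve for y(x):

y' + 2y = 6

Using integrating factor method:

General solution: y = 3 + Ce^(-2x)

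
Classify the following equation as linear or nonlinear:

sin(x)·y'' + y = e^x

Linear (y and its derivatives appear to the first power only, no products of y terms)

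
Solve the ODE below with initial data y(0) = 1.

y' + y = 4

General solution: y = 4 + Ce^(-x)
Applying y(0) = 1: C = 1 - 4 = -3
Particular solution: y = 4 - 3e^(-x)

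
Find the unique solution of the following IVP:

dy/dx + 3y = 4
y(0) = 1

General solution: y = 4/3 + Ce^(-3x)
Applying y(0) = 1: C = 1 - 4/3 = -1/3
Particular solution: y = 4/3 - (1/3)e^(-3x)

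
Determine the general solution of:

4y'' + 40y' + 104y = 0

Characteristic equation: 4r² + 40r + 104 = 0
Divide by 4: r² + 10r + 26 = 0
Roots: r = -5 ± i (complex conjugates)
General solution: y = e^(-5x)(C₁cos(x) + C₂sin(x))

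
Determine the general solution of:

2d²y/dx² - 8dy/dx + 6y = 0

Characteristic equation: 2r² - 8r + 6 = 0
Divide by 2: r² - 4r + 3 = 0
Roots: r = 3, 1 (distinct real)
General solution: y = C₁e^(3x) + C₂e^x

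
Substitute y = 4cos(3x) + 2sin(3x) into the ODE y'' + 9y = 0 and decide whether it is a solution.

Verification:
y'' = -36cos(3x) - 18sin(3x)
y'' + 9y = 0 ✓

Yes, it is a solution.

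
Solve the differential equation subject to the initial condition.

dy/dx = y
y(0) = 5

General solution: y = Ce^x
Applying IC y(0) = 5:
Particular solution: y = 5e^x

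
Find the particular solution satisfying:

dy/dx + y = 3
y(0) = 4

General solution: y = 3 + Ce^(-x)
Applying y(0) = 4: C = 4 - 3 = 1
Particular solution: y = 3 + e^(-x)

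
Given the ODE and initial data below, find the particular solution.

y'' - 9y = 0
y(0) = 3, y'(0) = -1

General solution: y = C₁e^(3x) + C₂e^(-3x)
Applying ICs: C₁ = 4/3, C₂ = 5/3
Particular solution: y = (4/3)e^(3x) + (5/3)e^(-3x)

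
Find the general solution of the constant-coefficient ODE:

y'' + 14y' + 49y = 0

Characteristic equation: r² + 14r + 49 = 0
Factored: (r + 7)² = 0
Repeated root: r = -7
General solution: y = (C₁ + C₂x)e^(-7x)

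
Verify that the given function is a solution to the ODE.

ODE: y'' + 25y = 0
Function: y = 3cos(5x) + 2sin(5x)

Verification:
y'' = -75cos(5x) - 50sin(5x)
y'' + 25y = 0 ✓

Yes, it is a solution.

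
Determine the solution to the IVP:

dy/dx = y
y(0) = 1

General solution: y = Ce^x
Applying IC y(0) = 1:
Particular solution: y = e^x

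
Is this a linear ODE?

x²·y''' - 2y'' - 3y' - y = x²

Yes. Linear (y and its derivatives appear to the first power only, no products of y terms)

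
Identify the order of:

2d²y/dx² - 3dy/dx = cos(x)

The order is 2 (highest derivative is of order 2).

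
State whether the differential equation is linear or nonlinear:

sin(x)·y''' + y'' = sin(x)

Linear (y and its derivatives appear to the first power only, no products of y terms)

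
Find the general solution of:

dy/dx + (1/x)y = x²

Using integrating factor method:

General solution: y = (1/4)x^3 + C/x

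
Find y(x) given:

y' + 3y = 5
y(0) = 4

General solution: y = 5/3 + Ce^(-3x)
Applying y(0) = 4: C = 4 - 5/3 = 7/3
Particular solution: y = 5/3 + (7/3)e^(-3x)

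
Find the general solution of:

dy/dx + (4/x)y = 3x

Using integrating factor method:

General solution: y = (1/2)x^2 + Cx^(-4)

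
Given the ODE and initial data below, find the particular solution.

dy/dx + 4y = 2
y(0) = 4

General solution: y = 1/2 + Ce^(-4x)
Applying y(0) = 4: C = 4 - 1/2 = 7/2
Particular solution: y = 1/2 + (7/2)e^(-4x)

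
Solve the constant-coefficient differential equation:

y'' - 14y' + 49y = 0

Characteristic equation: r² - 14r + 49 = 0
Factored: (r - 7)² = 0
Repeated root: r = 7
General solution: y = (C₁ + C₂x)e^(7x)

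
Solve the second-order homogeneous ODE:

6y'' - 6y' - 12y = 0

Characteristic equation: 6r² - 6r - 12 = 0
Divide by 6: r² - r - 2 = 0
Roots: r = 2, -1 (distinct real)
General solution: y = C₁e^(2x) + C₂e^(-x)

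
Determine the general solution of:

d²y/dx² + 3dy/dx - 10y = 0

Characteristic equation: r² + 3r - 10 = 0
Roots: r = 2, -5 (distinct real)
General solution: y = C₁e^(2x) + C₂e^(-5x)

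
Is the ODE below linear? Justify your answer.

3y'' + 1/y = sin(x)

No. Nonlinear (1/y term)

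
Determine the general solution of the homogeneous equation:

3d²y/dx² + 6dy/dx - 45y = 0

Characteristic equation: 3r² + 6r - 45 = 0
Divide by 3: r² + 2r - 15 = 0
Roots: r = 3, -5 (distinct real)
General solution: y = C₁e^(3x) + C₂e^(-5x)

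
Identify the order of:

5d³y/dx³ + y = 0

The order is 3 (highest derivative is of order 3).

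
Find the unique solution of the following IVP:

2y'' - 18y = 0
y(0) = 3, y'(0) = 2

General solution: y = C₁e^(3x) + C₂e^(-3x)
Applying ICs: C₁ = 11/6, C₂ = 7/6
Particular solution: y = (11/6)e^(3x) + (7/6)e^(-3x)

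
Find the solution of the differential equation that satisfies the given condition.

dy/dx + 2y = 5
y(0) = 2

General solution: y = 5/2 + Ce^(-2x)
Applying y(0) = 2: C = 2 - 5/2 = -1/2
Particular solution: y = 5/2 - (1/2)e^(-2x)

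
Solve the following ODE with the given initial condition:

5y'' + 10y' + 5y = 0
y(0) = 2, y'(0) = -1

General solution: y = (C₁ + C₂x)e^(-x)
Repeated root r = -1
Applying ICs: C₁ = 2, C₂ = 1
Particular solution: y = (2 + x)e^(-x)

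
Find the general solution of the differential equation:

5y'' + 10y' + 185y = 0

Characteristic equation: 5r² + 10r + 185 = 0
Divide by 5: r² + 2r + 37 = 0
Roots: r = -1 ± 6i (complex conjugates)
General solution: y = e^(-x)(C₁cos(6x) + C₂sin(6x))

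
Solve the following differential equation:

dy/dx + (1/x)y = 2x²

Using integrating factor method:

General solution: y = (1/2)x^3 + C/x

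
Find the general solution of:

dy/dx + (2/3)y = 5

Using integrating factor method:

General solution: y = 15/2 + Ce^(-2x/3)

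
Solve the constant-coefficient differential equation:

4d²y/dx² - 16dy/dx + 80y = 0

Characteristic equation: 4r² - 16r + 80 = 0
Divide by 4: r² - 4r + 20 = 0
Roots: r = 2 ± 4i (complex conjugates)
General solution: y = e^(2x)(C₁cos(4x) + C₂sin(4x))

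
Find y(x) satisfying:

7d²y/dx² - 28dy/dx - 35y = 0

Characteristic equation: 7r² - 28r - 35 = 0
Divide by 7: r² - 4r - 5 = 0
Roots: r = 5, -1 (distinct real)
General solution: y = C₁e^(5x) + C₂e^(-x)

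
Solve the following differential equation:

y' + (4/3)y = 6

Using integrating factor method:

General solution: y = 9/2 + Ce^(-4x/3)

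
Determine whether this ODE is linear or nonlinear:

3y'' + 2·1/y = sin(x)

Nonlinear (1/y term)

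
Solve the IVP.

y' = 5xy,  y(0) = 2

General solution: y = Ce^(5x²/2)
Applying IC y(0) = 2:
Particular solution: y = 2e^(5x²/2)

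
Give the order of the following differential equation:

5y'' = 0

The order is 2 (highest derivative is of order 2).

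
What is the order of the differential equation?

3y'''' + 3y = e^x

The order is 4 (highest derivative is of order 4).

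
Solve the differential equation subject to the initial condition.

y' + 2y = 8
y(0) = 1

General solution: y = 4 + Ce^(-2x)
Applying y(0) = 1: C = 1 - 4 = -3
Particular solution: y = 4 - 3e^(-2x)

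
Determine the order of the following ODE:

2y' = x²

The order is 1 (highest derivative is of order 1).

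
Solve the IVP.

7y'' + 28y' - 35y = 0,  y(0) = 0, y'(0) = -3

General solution: y = C₁e^x + C₂e^(-5x)
Applying ICs: C₁ = -1/2, C₂ = 1/2
Particular solution: y = -(1/2)e^x + (1/2)e^(-5x)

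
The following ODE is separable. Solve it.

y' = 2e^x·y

Separating variables and integrating:
ln|y| = 2e^x + C

General solution: y = Ce^(2e^x)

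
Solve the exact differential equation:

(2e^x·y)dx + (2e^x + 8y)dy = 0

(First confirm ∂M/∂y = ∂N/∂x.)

Verify exactness: ∂M/∂y = ∂N/∂x ✓
Find F(x,y) such that ∂F/∂x = M, ∂F/∂y = N
Solution: 2e^x·y + 4y² = C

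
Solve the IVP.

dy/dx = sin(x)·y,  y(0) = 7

General solution: y = Ce^(-cos(x))
Applying IC y(0) = 7:
Particular solution: y = 7e^(1-cos(x))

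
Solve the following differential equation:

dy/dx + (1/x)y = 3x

Using integrating factor method:

General solution: y = x^2 + C/x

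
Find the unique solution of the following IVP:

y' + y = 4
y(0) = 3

General solution: y = 4 + Ce^(-x)
Applying y(0) = 3: C = 3 - 4 = -1
Particular solution: y = 4 - e^(-x)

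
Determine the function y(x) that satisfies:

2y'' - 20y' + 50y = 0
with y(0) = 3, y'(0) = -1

General solution: y = (C₁ + C₂x)e^(5x)
Repeated root r = 5
Applying ICs: C₁ = 3, C₂ = -16
Particular solution: y = (3 - 16x)e^(5x)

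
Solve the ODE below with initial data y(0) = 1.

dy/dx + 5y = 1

General solution: y = 1/5 + Ce^(-5x)
Applying y(0) = 1: C = 1 - 1/5 = 4/5
Particular solution: y = 1/5 + (4/5)e^(-5x)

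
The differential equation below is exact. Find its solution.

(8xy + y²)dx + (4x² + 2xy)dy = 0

Verify exactness: ∂M/∂y = ∂N/∂x ✓
Find F(x,y) such that ∂F/∂x = M, ∂F/∂y = N
Solution: 4x²y + xy² = C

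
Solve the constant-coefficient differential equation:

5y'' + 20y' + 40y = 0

Characteristic equation: 5r² + 20r + 40 = 0
Divide by 5: r² + 4r + 8 = 0
Roots: r = -2 ± 2i (complex conjugates)
General solution: y = e^(-2x)(C₁cos(2x) + C₂sin(2x))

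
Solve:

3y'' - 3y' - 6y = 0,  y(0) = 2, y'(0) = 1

General solution: y = C₁e^(2x) + C₂e^(-x)
Applying ICs: C₁ = 1, C₂ = 1
Particular solution: y = e^(2x) + e^(-x)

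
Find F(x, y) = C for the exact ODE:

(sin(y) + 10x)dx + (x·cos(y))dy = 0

Verify exactness: ∂M/∂y = ∂N/∂x ✓
Find F(x,y) such that ∂F/∂x = M, ∂F/∂y = N
Solution: x·sin(y) + 5x² = C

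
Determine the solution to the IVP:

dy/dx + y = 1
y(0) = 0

General solution: y = 1 + Ce^(-x)
Applying y(0) = 0: C = 0 - 1 = -1
Particular solution: y = 1 - e^(-x)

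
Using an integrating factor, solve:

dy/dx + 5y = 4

Using integrating factor method:

General solution: y = 4/5 + Ce^(-5x)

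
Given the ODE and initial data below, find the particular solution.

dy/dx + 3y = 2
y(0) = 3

General solution: y = 2/3 + Ce^(-3x)
Applying y(0) = 3: C = 3 - 2/3 = 7/3
Particular solution: y = 2/3 + (7/3)e^(-3x)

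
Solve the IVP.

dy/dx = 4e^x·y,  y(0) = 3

General solution: y = Ce^(4e^x)
Applying IC y(0) = 3:
Particular solution: y = 3e^(4(e^x - 1))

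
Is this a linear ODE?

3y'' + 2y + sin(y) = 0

No. Nonlinear (sin(y) is nonlinear in y)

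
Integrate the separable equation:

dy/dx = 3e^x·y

Separating variables and integrating:
ln|y| = 3e^x + C

General solution: y = Ce^(3e^x)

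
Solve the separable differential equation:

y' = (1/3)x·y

Separating variables and integrating:
ln|y| = x^2/6 + C

General solution: y = Ce^(x^2/6)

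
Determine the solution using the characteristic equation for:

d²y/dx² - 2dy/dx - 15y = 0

Characteristic equation: r² - 2r - 15 = 0
Roots: r = 5, -3 (distinct real)
General solution: y = C₁e^(5x) + C₂e^(-3x)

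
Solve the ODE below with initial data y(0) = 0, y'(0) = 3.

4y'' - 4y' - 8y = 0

General solution: y = C₁e^(2x) + C₂e^(-x)
Applying ICs: C₁ = 1, C₂ = -1
Particular solution: y = e^(2x) - e^(-x)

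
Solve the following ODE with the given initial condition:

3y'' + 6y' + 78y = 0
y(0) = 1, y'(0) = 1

General solution: y = e^(-x)(C₁cos(5x) + C₂sin(5x))
Complex roots r = -1 ± 5i
Applying ICs: C₁ = 1, C₂ = 2/5
Particular solution: y = e^(-x)(cos(5x) + (2/5)sin(5x))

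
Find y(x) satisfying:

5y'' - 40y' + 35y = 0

Characteristic equation: 5r² - 40r + 35 = 0
Divide by 5: r² - 8r + 7 = 0
Roots: r = 1, 7 (distinct real)
General solution: y = C₁e^x + C₂e^(7x)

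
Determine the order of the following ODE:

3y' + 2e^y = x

The order is 1 (highest derivative is of order 1).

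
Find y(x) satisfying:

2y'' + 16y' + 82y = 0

Characteristic equation: 2r² + 16r + 82 = 0
Divide by 2: r² + 8r + 41 = 0
Roots: r = -4 ± 5i (complex conjugates)
General solution: y = e^(-4x)(C₁cos(5x) + C₂sin(5x))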